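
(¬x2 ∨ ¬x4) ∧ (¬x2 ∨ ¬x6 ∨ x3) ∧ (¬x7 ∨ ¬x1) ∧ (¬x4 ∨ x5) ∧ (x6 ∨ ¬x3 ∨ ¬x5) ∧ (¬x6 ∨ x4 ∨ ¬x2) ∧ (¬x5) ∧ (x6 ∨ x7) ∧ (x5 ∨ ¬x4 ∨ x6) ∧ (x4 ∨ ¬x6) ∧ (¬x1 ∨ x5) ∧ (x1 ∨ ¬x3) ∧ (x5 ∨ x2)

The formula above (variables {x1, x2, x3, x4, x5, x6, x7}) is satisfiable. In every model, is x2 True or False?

Suppose x2 = False.
Unit clause (¬x5) forces x5 = False.
That conflicts with the unit clause (x5).
So every satisfying assignment has x2 = True.

True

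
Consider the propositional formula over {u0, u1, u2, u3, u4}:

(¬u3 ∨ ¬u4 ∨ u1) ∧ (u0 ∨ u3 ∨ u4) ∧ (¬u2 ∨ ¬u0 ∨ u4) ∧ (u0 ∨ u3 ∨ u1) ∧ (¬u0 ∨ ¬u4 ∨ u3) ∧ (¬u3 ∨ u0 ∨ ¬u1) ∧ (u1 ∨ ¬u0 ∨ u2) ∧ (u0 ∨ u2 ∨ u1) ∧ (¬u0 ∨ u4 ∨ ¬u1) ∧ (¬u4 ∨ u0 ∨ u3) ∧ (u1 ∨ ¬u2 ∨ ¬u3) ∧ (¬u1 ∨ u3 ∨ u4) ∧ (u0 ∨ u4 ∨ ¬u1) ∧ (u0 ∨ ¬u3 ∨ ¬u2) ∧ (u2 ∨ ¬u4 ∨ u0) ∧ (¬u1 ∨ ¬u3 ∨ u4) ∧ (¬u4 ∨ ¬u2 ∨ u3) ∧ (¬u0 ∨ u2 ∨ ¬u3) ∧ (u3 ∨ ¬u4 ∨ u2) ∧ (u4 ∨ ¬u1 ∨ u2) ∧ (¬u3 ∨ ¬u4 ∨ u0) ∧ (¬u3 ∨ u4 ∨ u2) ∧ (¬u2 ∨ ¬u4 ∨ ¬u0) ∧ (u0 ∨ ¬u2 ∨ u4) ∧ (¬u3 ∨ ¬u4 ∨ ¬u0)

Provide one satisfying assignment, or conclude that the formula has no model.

UNSATISFIABLE

Branch on u3: set u3 = False.
Branch on u0: set u0 = True.
From the singleton clause (¬u4), u4 = False.
From the singleton clause (¬u2), u2 = False.
From the singleton clause (u1), u1 = True.
That conflicts with the unit clause (¬u1).
Backtrack on u0: now try u0 = False.
From the singleton clause (u4), u4 = True.
That conflicts with the unit clause (¬u4).
Either choice for u0 ends in contradiction.
Backtrack on u3: now try u3 = True.
Branch on u4: set u4 = False.
From the singleton clause (¬u1), u1 = False.
From the singleton clause (¬u2), u2 = False.
That conflicts with the unit clause (u2).
Backtrack on u4: now try u4 = True.
From the singleton clause (u1), u1 = True.
From the singleton clause (u0), u0 = True.
That conflicts with the unit clause (¬u0).
Either choice for u4 ends in contradiction.
Either choice for u3 ends in contradiction.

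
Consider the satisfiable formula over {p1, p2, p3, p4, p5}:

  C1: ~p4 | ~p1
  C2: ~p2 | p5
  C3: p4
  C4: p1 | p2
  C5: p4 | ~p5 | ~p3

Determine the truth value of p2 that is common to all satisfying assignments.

True

Suppose p2 = 0.
Unit clause (p4) forces p4 = 1.
Unit clause (~p1) forces p1 = 0.
But (p1) is also a unit clause — contradiction.
So every satisfying assignment has p2 = True.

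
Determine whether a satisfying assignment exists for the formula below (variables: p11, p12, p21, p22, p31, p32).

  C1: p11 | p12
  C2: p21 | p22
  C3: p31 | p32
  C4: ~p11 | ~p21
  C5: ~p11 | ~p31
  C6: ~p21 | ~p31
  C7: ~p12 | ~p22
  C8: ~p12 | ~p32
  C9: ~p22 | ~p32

No, unsatisfiable

Case p11 = 1:
From the singleton clause (~p21), p21 = 0.
From the singleton clause (p22), p22 = 1.
From the singleton clause (~p31), p31 = 0.
From the singleton clause (p32), p32 = 1.
Now (~p32) is unsatisfied and unit — conflict.
Backtrack on p11: now try p11 = 0.
From the singleton clause (p12), p12 = 1.
From the singleton clause (~p22), p22 = 0.
From the singleton clause (p21), p21 = 1.
From the singleton clause (~p31), p31 = 0.
From the singleton clause (p32), p32 = 1.
Now (~p32) is unsatisfied and unit — conflict.
Neither p11 = 1 nor p11 = 0 works.
No assignment satisfies every clause.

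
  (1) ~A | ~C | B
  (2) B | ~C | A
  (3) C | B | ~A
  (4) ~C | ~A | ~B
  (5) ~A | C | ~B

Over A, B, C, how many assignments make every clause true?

3

There are 2^3 = 8 truth assignments over (A, B, C).
Check each against the 5 clauses (columns in the order A, B, C):
  F F F  ✓ satisfies all
  F F T  ✗ fails (B | ~C | A)
  F T F  ✓ satisfies all
  F T T  ✓ satisfies all
  T F F  ✗ fails (C | B | ~A)
  T F T  ✗ fails (~A | ~C | B)
  T T F  ✗ fails (~A | C | ~B)
  T T T  ✗ fails (~C | ~A | ~B)
3 of the 8 rows are models.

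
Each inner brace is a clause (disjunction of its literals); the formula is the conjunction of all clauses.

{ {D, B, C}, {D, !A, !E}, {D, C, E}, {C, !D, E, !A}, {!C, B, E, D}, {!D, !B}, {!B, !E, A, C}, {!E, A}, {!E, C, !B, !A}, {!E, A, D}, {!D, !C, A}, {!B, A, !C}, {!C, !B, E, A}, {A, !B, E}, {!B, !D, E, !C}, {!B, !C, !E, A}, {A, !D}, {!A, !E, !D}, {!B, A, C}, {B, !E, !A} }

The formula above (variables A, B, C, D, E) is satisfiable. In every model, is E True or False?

Suppose E = true.
From the singleton clause (A), A = true.
From the singleton clause (D), D = true.
That conflicts with the unit clause (!D).
So every satisfying assignment has E = False.

False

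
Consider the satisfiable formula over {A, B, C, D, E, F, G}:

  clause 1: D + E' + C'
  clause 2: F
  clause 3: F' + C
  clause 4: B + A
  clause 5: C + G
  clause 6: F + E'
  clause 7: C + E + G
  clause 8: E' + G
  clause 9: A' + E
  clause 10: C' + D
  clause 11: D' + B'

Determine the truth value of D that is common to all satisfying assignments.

True

Suppose D = 0.
(F) alone gives F = 1.
(C) alone gives C = 1.
Now (C') is unsatisfied and unit — conflict.
So every satisfying assignment has D = True.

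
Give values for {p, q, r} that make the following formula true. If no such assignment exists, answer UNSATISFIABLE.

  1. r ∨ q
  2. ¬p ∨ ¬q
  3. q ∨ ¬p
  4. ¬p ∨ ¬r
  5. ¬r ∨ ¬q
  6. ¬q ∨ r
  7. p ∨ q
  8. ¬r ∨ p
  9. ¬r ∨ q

Branch on r: set r = True.
(¬p) alone gives p = False.
But (p) is also a unit clause — contradiction.
Backtrack on r: now try r = False.
(q) alone gives q = True.
But (¬q) is also a unit clause — contradiction.
Either choice for r ends in contradiction.

UNSATISFIABLE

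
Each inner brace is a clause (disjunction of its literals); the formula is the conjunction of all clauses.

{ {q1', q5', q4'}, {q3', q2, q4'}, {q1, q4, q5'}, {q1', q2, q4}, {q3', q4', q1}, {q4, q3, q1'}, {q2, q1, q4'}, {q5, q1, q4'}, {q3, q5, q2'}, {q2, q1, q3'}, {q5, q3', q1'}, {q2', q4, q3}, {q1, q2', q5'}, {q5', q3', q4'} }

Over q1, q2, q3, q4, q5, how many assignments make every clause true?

There are 2^5 = 32 truth assignments over (q1, q2, q3, q4, q5).
Split on q3. With q3 = 1, the clauses containing q3 are satisfied and q3' drops from the rest; 2 of the 2^4 = 16 assignments to the other variables satisfy what remains.
With q3 = 0, by the same count on the reduced clause set, 2 assignments work.
Total: 2 + 2 = 4.

4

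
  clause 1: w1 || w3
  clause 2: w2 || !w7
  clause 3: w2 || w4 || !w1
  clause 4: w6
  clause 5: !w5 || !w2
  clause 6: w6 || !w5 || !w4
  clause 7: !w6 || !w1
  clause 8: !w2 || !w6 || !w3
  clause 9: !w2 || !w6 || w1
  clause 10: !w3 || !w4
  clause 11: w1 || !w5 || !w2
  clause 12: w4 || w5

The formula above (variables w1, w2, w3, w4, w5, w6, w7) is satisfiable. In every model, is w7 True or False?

False

Suppose w7 = true.
From the singleton clause (w2), w2 = true.
From the singleton clause (w6), w6 = true.
From the singleton clause (!w5), w5 = false.
From the singleton clause (!w1), w1 = false.
Now (w1) is unsatisfied and unit — conflict.
So every satisfying assignment has w7 = False.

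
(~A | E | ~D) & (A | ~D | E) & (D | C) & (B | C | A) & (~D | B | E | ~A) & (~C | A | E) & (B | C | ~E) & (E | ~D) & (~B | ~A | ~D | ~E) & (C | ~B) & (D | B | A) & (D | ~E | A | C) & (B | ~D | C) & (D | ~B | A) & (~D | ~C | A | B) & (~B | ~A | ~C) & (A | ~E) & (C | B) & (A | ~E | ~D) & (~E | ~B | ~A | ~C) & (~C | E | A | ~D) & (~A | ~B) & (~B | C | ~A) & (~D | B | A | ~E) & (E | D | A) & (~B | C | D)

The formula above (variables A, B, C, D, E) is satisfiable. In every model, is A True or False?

Suppose A = 0.
From the singleton clause (~E), E = 0.
From the singleton clause (~D), D = 0.
That conflicts with the unit clause (D).
So every satisfying assignment has A = True.

True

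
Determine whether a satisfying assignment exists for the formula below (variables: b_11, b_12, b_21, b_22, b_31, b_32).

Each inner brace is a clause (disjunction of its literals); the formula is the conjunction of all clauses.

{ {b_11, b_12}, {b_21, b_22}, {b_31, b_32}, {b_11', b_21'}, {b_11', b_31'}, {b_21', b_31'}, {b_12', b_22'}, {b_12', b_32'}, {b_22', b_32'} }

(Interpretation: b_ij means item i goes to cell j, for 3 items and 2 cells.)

Unsatisfiable

Try b_11 = 1.
The clause (b_21') is unit, so b_21 = 0.
The clause (b_22) is unit, so b_22 = 1.
The clause (b_31') is unit, so b_31 = 0.
The clause (b_32) is unit, so b_32 = 1.
Now (b_32') is unsatisfied and unit — conflict.
Undo b_11 and try b_11 = 0.
The clause (b_12) is unit, so b_12 = 1.
The clause (b_22') is unit, so b_22 = 0.
The clause (b_21) is unit, so b_21 = 1.
The clause (b_31') is unit, so b_31 = 0.
The clause (b_32) is unit, so b_32 = 1.
Now (b_32') is unsatisfied and unit — conflict.
Both values of b_11 lead to a conflict.
No assignment satisfies every clause.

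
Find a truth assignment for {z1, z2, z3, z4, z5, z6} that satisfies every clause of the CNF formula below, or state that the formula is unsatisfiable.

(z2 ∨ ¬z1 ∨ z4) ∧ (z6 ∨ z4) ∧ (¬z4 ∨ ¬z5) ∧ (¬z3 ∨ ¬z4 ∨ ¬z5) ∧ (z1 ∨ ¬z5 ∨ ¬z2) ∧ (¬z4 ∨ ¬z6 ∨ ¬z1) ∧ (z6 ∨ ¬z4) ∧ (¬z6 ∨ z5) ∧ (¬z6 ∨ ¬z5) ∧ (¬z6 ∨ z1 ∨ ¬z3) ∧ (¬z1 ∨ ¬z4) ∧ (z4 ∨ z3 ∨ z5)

Case z6 = True:
From the singleton clause (z5), z5 = True.
Now (¬z5) is unsatisfied and unit — conflict.
Undo z6 and try z6 = False.
From the singleton clause (z4), z4 = True.
Now (¬z4) is unsatisfied and unit — conflict.
Neither z6 = True nor z6 = False works.

UNSATISFIABLE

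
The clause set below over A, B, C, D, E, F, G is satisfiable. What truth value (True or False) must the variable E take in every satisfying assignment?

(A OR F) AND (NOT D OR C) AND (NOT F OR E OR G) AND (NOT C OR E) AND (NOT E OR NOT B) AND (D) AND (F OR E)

True

Suppose E = false.
The clause (NOT C) is unit, so C = false.
The clause (NOT D) is unit, so D = false.
But (D) is also a unit clause — contradiction.
So every satisfying assignment has E = True.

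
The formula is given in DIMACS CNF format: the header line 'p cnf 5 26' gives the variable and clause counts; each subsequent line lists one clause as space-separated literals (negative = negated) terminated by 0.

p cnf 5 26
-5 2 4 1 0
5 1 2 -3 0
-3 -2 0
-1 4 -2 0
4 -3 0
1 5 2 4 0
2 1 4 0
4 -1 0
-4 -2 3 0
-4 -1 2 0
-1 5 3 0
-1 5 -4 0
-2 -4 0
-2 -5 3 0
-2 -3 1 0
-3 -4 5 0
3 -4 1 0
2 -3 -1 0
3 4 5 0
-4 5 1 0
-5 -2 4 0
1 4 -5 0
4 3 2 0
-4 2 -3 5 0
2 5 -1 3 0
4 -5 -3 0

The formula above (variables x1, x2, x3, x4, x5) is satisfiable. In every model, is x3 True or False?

True

Suppose x3 = False.
Case x4 = True:
From the singleton clause (¬x2), x2 = False.
From the singleton clause (¬x1), x1 = False.
That conflicts with the unit clause (x1).
Undo x4 and try x4 = False.
From the singleton clause (¬x1), x1 = False.
From the singleton clause (x2), x2 = True.
From the singleton clause (¬x5), x5 = False.
That conflicts with the unit clause (x5).
Neither x4 = True nor x4 = False works.
So every satisfying assignment has x3 = True.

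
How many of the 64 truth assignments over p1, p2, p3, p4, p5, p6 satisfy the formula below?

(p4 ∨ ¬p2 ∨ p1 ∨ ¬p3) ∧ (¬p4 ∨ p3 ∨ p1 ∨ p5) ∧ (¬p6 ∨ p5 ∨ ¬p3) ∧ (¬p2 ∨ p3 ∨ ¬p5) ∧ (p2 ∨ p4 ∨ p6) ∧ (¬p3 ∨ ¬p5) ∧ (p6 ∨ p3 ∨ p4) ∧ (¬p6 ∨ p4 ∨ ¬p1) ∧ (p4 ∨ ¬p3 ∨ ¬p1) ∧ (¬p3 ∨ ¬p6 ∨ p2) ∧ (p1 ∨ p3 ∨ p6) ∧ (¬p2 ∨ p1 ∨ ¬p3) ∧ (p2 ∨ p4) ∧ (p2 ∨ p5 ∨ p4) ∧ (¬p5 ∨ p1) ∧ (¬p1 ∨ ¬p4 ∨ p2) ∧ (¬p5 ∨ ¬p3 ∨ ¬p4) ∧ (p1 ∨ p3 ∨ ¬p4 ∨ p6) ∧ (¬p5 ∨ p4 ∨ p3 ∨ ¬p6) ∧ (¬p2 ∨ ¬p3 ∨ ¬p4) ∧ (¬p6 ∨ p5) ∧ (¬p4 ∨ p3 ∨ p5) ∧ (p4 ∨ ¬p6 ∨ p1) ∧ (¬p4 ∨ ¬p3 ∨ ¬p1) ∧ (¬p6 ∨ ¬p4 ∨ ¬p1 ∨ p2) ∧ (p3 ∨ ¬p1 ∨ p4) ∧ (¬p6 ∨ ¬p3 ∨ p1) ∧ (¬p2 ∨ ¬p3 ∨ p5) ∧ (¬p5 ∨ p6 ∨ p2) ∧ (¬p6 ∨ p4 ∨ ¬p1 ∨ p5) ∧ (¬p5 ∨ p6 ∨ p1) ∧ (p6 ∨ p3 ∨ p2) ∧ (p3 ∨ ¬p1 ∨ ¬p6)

1

There are 2^6 = 64 truth assignments over (p1, p2, p3, p4, p5, p6).
Split on p6. With p6 = True, the clauses containing p6 are satisfied and ¬p6 drops from the rest; 0 of the 2^5 = 32 assignments to the other variables satisfy what remains.
With p6 = False, by the same count on the reduced clause set, 1 assignment works.
Total: 0 + 1 = 1.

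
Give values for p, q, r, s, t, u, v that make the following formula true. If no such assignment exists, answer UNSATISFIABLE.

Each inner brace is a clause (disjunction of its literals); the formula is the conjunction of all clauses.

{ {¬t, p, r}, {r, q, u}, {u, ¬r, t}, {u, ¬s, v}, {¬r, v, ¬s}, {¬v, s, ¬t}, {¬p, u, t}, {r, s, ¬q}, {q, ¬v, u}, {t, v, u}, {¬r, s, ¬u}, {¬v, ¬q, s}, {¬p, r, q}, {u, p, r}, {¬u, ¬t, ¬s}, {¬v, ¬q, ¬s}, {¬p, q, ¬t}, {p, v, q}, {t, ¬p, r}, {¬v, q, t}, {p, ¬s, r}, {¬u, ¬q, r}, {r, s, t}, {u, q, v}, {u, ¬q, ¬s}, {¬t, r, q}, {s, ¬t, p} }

Branch on t: set t = True.
Branch on p: set p = True.
From the singleton clause (q), q = True.
Branch on v: set v = False.
Branch on u: set u = False.
From the singleton clause (¬s), s = False.
From the singleton clause (r), r = True.
This assignment satisfies each clause.

p ↦ True; q ↦ True; r ↦ True; s ↦ False; t ↦ True; u ↦ False; v ↦ False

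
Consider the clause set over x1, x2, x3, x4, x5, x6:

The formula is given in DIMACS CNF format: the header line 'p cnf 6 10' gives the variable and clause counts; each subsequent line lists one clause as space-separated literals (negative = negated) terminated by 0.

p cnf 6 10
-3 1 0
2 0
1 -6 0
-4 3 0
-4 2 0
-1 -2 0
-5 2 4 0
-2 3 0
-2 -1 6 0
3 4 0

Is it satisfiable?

Unit clause (x2) forces x2 = True.
Unit clause (¬x1) forces x1 = False.
Unit clause (¬x3) forces x3 = False.
That conflicts with the unit clause (x3).
No assignment satisfies every clause.

Unsatisfiable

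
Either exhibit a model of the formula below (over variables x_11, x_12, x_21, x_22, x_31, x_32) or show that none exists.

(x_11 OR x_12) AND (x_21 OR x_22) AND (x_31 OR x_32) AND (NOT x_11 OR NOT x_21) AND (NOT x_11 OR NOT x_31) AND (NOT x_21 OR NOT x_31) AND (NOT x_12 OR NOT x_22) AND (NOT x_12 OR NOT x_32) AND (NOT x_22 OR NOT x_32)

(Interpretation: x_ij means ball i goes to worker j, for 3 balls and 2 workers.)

Suppose x_11 = true.
(NOT x_21) alone gives x_21 = false.
(x_22) alone gives x_22 = true.
(NOT x_31) alone gives x_31 = false.
(x_32) alone gives x_32 = true.
Now (NOT x_32) is unsatisfied and unit — conflict.
Backtrack on x_11: now try x_11 = false.
(x_12) alone gives x_12 = true.
(NOT x_22) alone gives x_22 = false.
(x_21) alone gives x_21 = true.
(NOT x_31) alone gives x_31 = false.
(x_32) alone gives x_32 = true.
Now (NOT x_32) is unsatisfied and unit — conflict.
Neither x_11 = true nor x_11 = false works.

UNSATISFIABLE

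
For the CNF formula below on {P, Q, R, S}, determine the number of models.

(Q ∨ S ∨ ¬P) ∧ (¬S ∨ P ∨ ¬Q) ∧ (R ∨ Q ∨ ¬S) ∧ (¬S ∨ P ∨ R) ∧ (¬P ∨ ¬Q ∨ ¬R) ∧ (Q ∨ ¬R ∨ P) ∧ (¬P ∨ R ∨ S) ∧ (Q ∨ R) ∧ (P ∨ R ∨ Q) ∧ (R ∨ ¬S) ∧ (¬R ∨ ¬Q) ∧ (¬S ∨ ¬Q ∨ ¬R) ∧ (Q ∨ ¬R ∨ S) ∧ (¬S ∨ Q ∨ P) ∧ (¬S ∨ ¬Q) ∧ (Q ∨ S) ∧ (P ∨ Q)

2

There are 2^4 = 16 truth assignments over (P, Q, R, S).
Check each against the 17 clauses (columns in the order P, Q, R, S):
  F F F F  ✗ fails (Q ∨ R)
  F F F T  ✗ fails (R ∨ Q ∨ ¬S)
  F F T F  ✗ fails (Q ∨ ¬R ∨ P)
  F F T T  ✗ fails (Q ∨ ¬R ∨ P)
  F T F F  ✓ satisfies all
  F T F T  ✗ fails (¬S ∨ P ∨ ¬Q)
  F T T F  ✗ fails (¬R ∨ ¬Q)
  F T T T  ✗ fails (¬S ∨ P ∨ ¬Q)
  T F F F  ✗ fails (Q ∨ S ∨ ¬P)
  T F F T  ✗ fails (R ∨ Q ∨ ¬S)
  T F T F  ✗ fails (Q ∨ S ∨ ¬P)
  T F T T  ✓ satisfies all
  T T F F  ✗ fails (¬P ∨ R ∨ S)
  T T F T  ✗ fails (R ∨ ¬S)
  T T T F  ✗ fails (¬P ∨ ¬Q ∨ ¬R)
  T T T T  ✗ fails (¬P ∨ ¬Q ∨ ¬R)
2 of the 16 rows are models.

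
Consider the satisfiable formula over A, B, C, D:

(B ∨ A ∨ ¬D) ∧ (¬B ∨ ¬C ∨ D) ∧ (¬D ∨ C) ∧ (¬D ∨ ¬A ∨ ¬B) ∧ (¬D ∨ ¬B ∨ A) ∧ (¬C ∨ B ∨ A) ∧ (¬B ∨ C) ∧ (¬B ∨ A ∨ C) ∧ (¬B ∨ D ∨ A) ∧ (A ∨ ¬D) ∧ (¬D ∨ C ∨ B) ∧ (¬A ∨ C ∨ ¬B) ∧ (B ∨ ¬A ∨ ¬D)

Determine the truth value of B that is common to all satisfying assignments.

Suppose B = True.
From the singleton clause (C), C = True.
From the singleton clause (D), D = True.
From the singleton clause (¬A), A = False.
But (A) is also a unit clause — contradiction.
So every satisfying assignment has B = False.

False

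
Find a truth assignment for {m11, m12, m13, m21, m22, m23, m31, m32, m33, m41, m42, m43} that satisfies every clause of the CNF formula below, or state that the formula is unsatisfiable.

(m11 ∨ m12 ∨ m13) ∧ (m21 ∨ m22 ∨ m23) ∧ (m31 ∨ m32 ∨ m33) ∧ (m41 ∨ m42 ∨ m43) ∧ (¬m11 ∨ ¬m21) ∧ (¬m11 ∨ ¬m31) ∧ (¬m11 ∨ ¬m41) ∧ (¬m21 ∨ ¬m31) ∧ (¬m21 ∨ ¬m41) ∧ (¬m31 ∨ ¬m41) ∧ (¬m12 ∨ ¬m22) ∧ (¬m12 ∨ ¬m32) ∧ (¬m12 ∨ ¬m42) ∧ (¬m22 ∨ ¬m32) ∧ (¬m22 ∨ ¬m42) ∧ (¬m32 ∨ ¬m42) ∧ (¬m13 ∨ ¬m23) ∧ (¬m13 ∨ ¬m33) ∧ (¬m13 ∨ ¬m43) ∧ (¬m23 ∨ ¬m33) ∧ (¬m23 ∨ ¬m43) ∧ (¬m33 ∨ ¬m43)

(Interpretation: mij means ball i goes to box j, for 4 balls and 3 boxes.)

UNSATISFIABLE

Try m11 = False.
Try m12 = True.
(¬m22) alone gives m22 = False.
(¬m32) alone gives m32 = False.
(¬m42) alone gives m42 = False.
Try m21 = True.
(¬m31) alone gives m31 = False.
(m33) alone gives m33 = True.
(¬m41) alone gives m41 = False.
(m43) alone gives m43 = True.
But (¬m43) is also a unit clause — contradiction.
Backtrack on m21: now try m21 = False.
(m23) alone gives m23 = True.
(¬m13) alone gives m13 = False.
(¬m33) alone gives m33 = False.
(m31) alone gives m31 = True.
(¬m41) alone gives m41 = False.
(m43) alone gives m43 = True.
But (¬m43) is also a unit clause — contradiction.
Either choice for m21 ends in contradiction.
Backtrack on m12: now try m12 = False.
(m13) alone gives m13 = True.
(¬m23) alone gives m23 = False.
(¬m33) alone gives m33 = False.
(¬m43) alone gives m43 = False.
Try m21 = True.
(¬m31) alone gives m31 = False.
(m32) alone gives m32 = True.
(¬m41) alone gives m41 = False.
(m42) alone gives m42 = True.
But (¬m42) is also a unit clause — contradiction.
Backtrack on m21: now try m21 = False.
(m22) alone gives m22 = True.
(¬m32) alone gives m32 = False.
(m31) alone gives m31 = True.
(¬m41) alone gives m41 = False.
(m42) alone gives m42 = True.
But (¬m42) is also a unit clause — contradiction.
Either choice for m21 ends in contradiction.
Either choice for m12 ends in contradiction.
Backtrack on m11: now try m11 = True.
(¬m21) alone gives m21 = False.
(¬m31) alone gives m31 = False.
(¬m41) alone gives m41 = False.
Try m22 = True.
(¬m12) alone gives m12 = False.
(¬m32) alone gives m32 = False.
(m33) alone gives m33 = True.
(¬m42) alone gives m42 = False.
(m43) alone gives m43 = True.
But (¬m43) is also a unit clause — contradiction.
Backtrack on m22: now try m22 = False.
(m23) alone gives m23 = True.
(¬m13) alone gives m13 = False.
(¬m33) alone gives m33 = False.
(m32) alone gives m32 = True.
(¬m12) alone gives m12 = False.
(¬m42) alone gives m42 = False.
(m43) alone gives m43 = True.
But (¬m43) is also a unit clause — contradiction.
Either choice for m22 ends in contradiction.
Either choice for m11 ends in contradiction.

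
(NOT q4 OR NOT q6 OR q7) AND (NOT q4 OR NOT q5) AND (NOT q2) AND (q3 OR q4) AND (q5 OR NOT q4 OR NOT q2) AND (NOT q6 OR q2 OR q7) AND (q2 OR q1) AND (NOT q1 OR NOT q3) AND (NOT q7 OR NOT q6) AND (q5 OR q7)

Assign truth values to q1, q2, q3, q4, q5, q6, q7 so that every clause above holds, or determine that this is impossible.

(NOT q2) alone gives q2 = false.
(q1) alone gives q1 = true.
(NOT q3) alone gives q3 = false.
(q4) alone gives q4 = true.
(NOT q5) alone gives q5 = false.
(q7) alone gives q7 = true.
(NOT q6) alone gives q6 = false.
Every clause now holds.

q1=true,  q2=false,  q3=false,  q4=true,  q5=false,  q6=false,  q7=true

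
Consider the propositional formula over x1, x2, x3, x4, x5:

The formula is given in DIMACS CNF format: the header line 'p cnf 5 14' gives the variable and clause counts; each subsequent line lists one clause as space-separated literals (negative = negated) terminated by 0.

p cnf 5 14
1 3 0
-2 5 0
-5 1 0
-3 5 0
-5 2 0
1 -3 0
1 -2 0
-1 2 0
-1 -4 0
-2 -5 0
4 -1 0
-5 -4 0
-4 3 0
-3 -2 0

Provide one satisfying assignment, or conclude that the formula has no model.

UNSATISFIABLE

Branch on x1: set x1 = True.
The clause (x2) is unit, so x2 = True.
The clause (x5) is unit, so x5 = True.
Now (¬x5) is unsatisfied and unit — conflict.
That branch fails; take x1 = False instead.
The clause (x3) is unit, so x3 = True.
Now (¬x3) is unsatisfied and unit — conflict.
Both values of x1 lead to a conflict.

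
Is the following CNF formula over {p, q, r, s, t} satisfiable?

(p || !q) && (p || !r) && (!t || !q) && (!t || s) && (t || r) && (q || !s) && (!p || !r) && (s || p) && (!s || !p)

Branch on p: set p = true.
The clause (!r) is unit, so r = false.
The clause (t) is unit, so t = true.
The clause (!q) is unit, so q = false.
The clause (s) is unit, so s = true.
But (!s) is also a unit clause — contradiction.
So p must be the other value — set p = false.
The clause (!q) is unit, so q = false.
The clause (!r) is unit, so r = false.
The clause (t) is unit, so t = true.
The clause (s) is unit, so s = true.
But (!s) is also a unit clause — contradiction.
Both values of p lead to a conflict.
No assignment satisfies every clause.

No, unsatisfiable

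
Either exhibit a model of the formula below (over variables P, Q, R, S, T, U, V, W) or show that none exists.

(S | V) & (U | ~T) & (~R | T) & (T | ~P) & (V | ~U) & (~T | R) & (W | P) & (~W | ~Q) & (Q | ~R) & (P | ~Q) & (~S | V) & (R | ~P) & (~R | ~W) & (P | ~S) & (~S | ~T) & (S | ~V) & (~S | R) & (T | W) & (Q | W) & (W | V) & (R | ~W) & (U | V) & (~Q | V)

Case S = 1:
Unit clause (V) forces V = 1.
Unit clause (P) forces P = 1.
Unit clause (T) forces T = 1.
That conflicts with the unit clause (~T).
Backtrack on S: now try S = 0.
Unit clause (V) forces V = 1.
That conflicts with the unit clause (~V).
Either choice for S ends in contradiction.

UNSATISFIABLE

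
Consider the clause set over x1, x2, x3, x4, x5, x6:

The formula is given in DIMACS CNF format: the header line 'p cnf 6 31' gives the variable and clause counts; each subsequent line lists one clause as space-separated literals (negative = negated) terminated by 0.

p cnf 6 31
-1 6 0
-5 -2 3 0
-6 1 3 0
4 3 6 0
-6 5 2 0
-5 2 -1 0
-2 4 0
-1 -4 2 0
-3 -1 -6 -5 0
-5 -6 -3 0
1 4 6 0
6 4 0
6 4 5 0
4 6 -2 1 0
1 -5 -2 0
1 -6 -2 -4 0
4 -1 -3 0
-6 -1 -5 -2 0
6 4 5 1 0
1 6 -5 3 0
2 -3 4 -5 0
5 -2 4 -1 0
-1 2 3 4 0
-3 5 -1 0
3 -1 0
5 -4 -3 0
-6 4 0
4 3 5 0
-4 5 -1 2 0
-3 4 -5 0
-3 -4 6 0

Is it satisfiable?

Satisfiable

Suppose x1 = False.
Suppose x6 = False.
The clause (x4) is unit, so x4 = True.
The clause (¬x3) is unit, so x3 = False.
The clause (¬x5) is unit, so x5 = False.
Every clause is now satisfied; x2 is unconstrained.
A satisfying assignment: x1=False; x2=False; x3=False; x4=True; x5=False; x6=False.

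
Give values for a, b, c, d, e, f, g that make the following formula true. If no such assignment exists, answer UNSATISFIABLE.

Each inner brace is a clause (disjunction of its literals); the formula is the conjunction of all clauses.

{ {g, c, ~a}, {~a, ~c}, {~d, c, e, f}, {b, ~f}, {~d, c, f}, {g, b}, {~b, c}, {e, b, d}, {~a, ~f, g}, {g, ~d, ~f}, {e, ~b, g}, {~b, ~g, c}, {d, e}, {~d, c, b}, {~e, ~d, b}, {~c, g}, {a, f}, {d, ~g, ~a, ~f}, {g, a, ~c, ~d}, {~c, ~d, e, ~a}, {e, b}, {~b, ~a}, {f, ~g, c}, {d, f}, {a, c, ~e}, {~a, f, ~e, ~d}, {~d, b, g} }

Case a = 0:
Unit clause (f) forces f = 1.
Unit clause (b) forces b = 1.
Unit clause (c) forces c = 1.
Unit clause (g) forces g = 1.
Case d = 0:
Unit clause (e) forces e = 1.
This assignment satisfies each clause.

a: 0,  b: 1,  c: 1,  d: 0,  e: 1,  f: 1,  g: 1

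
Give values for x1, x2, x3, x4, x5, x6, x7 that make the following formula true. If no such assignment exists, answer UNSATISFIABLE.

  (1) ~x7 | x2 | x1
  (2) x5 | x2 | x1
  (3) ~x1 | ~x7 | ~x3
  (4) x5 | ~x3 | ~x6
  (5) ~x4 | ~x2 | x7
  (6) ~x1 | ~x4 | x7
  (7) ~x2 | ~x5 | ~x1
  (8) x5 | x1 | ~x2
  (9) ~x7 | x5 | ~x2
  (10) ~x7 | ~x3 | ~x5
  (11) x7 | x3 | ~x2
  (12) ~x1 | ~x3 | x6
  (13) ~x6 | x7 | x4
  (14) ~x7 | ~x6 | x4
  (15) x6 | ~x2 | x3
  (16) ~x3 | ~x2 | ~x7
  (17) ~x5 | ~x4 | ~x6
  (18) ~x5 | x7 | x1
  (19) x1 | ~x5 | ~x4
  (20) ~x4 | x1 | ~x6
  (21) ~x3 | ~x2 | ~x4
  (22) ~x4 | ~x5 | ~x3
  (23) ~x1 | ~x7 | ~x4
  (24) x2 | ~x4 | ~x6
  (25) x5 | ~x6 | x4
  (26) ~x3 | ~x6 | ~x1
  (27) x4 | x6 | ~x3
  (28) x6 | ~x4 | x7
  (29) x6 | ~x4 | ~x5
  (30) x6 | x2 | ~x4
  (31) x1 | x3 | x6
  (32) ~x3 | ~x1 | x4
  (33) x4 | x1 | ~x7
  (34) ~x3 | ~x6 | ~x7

x1: 1,  x2: 0,  x3: 0,  x4: 0,  x5: 1,  x6: 0,  x7: 0

Try x7 = 0.
Try x4 = 0.
(~x6) alone gives x6 = 0.
(~x3) alone gives x3 = 0.
(~x2) alone gives x2 = 0.
(x1) alone gives x1 = 1.
No clause remains; x5 is free.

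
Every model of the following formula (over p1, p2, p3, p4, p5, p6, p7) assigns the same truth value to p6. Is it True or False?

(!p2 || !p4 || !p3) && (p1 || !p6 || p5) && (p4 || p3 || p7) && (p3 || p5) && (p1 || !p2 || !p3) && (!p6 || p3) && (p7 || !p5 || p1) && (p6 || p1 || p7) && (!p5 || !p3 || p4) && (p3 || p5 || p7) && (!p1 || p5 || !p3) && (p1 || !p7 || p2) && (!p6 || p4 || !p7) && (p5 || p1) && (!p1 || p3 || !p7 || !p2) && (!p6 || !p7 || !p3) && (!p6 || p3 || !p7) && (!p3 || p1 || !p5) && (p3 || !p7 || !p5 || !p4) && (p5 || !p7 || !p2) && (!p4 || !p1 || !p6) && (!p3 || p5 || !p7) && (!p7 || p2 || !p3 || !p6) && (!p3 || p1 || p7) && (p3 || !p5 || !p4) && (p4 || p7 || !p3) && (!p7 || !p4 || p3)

False

Suppose p6 = true.
(p3) alone gives p3 = true.
(!p7) alone gives p7 = false.
(p1) alone gives p1 = true.
(p5) alone gives p5 = true.
(p4) alone gives p4 = true.
But (!p4) is also a unit clause — contradiction.
So every satisfying assignment has p6 = False.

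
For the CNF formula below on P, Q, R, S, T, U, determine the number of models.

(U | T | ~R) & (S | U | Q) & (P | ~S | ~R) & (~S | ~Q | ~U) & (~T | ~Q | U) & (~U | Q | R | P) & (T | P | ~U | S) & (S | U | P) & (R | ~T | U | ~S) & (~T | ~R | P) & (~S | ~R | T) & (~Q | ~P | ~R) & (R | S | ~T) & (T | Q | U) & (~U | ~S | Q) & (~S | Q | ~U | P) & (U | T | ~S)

There are 2^6 = 64 truth assignments over (P, Q, R, S, T, U).
Split on R. With R = 1, the clauses containing R are satisfied and ~R drops from the rest; 3 of the 2^5 = 32 assignments to the other variables satisfy what remains.
With R = 0, by the same count on the reduced clause set, 3 assignments work.
(One model: P=T, Q=F, R=F, S=F, T=F, U=T.)
Total: 3 + 3 = 6.

6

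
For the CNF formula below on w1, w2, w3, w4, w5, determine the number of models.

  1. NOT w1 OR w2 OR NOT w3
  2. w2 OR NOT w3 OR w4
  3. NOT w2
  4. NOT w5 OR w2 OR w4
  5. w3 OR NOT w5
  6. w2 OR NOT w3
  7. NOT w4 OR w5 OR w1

3

There are 2^5 = 32 truth assignments over (w1, w2, w3, w4, w5).
Split on w5. With w5 = true, the clauses containing w5 are satisfied and NOT w5 drops from the rest; 0 of the 2^4 = 16 assignments to the other variables satisfy what remains.
With w5 = false, by the same count on the reduced clause set, 3 assignments work.
Total: 0 + 3 = 3.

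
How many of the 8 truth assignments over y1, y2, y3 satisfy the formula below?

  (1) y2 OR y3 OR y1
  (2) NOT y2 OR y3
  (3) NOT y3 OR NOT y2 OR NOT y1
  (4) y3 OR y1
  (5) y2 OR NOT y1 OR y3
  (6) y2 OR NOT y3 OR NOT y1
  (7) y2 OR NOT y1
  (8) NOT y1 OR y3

There are 2^3 = 8 truth assignments over (y1, y2, y3).
Check each against the 8 clauses (columns in the order y1, y2, y3):
  F F F  ✗ fails (y2 OR y3 OR y1)
  F F T  ✓ satisfies all
  F T F  ✗ fails (NOT y2 OR y3)
  F T T  ✓ satisfies all
  T F F  ✗ fails (y2 OR NOT y1 OR y3)
  T F T  ✗ fails (y2 OR NOT y3 OR NOT y1)
  T T F  ✗ fails (NOT y2 OR y3)
  T T T  ✗ fails (NOT y3 OR NOT y2 OR NOT y1)
2 of the 8 rows are models.

2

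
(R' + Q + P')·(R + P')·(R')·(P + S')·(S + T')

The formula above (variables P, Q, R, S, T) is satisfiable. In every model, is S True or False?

Suppose S = 1.
Unit clause (R') forces R = 0.
Unit clause (P') forces P = 0.
That conflicts with the unit clause (P).
So every satisfying assignment has S = False.

False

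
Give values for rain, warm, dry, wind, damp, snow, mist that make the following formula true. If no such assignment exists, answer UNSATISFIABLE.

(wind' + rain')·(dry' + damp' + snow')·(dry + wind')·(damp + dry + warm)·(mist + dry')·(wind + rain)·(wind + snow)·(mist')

rain: 1, warm: 0, dry: 0, wind: 0, damp: 1, snow: 1, mist: 0

The clause (mist') is unit, so mist = 0.
The clause (dry') is unit, so dry = 0.
The clause (wind') is unit, so wind = 0.
The clause (rain) is unit, so rain = 1.
The clause (snow) is unit, so snow = 1.
Branch on damp: set damp = 1.
Every clause is now satisfied; warm is unconstrained.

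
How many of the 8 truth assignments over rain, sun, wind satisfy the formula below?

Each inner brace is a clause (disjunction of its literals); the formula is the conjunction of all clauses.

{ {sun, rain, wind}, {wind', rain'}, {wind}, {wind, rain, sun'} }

There are 2^3 = 8 truth assignments over (rain, sun, wind).
Check each against the 4 clauses (columns in the order rain, sun, wind):
  F F F  ✗ fails (sun + rain + wind)
  F F T  ✓ satisfies all
  F T F  ✗ fails (wind)
  F T T  ✓ satisfies all
  T F F  ✗ fails (wind)
  T F T  ✗ fails (wind' + rain')
  T T F  ✗ fails (wind)
  T T T  ✗ fails (wind' + rain')
2 of the 8 rows are models.

2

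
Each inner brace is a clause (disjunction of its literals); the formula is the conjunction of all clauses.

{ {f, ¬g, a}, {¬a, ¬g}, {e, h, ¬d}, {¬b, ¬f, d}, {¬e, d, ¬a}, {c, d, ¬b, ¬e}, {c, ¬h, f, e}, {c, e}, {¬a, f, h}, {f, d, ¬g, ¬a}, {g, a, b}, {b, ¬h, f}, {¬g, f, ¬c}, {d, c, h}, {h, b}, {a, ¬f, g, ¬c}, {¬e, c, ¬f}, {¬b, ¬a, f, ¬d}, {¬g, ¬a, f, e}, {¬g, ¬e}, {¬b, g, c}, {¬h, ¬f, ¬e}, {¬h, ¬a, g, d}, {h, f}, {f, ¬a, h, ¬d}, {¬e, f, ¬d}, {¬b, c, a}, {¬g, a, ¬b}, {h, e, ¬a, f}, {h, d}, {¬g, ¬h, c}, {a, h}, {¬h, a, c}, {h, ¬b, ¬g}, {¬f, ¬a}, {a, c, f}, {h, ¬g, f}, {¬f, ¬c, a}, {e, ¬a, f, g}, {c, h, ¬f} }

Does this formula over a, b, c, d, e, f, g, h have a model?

Branch on a: set a = False.
The clause (h) is unit, so h = True.
The clause (c) is unit, so c = True.
The clause (¬f) is unit, so f = False.
The clause (¬g) is unit, so g = False.
The clause (b) is unit, so b = True.
Branch on e: set e = False.
All clauses hold; d can take either value.
A satisfying assignment: a: False,  b: True,  c: True,  d: True,  e: False,  f: False,  g: False,  h: True.

Yes, satisfiable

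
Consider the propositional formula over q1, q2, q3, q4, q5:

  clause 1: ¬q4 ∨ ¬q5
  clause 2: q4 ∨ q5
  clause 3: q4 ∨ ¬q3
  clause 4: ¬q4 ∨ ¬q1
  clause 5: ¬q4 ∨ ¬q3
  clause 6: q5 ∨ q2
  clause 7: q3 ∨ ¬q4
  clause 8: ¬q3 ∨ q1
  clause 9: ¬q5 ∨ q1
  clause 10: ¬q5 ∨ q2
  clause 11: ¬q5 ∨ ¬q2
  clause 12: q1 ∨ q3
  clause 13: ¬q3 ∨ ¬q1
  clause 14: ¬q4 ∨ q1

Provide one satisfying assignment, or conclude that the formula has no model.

UNSATISFIABLE

Branch on q4: set q4 = False.
(q5) alone gives q5 = True.
(¬q3) alone gives q3 = False.
(q1) alone gives q1 = True.
(q2) alone gives q2 = True.
But (¬q2) is also a unit clause — contradiction.
So q4 must be the other value — set q4 = True.
(¬q5) alone gives q5 = False.
(¬q1) alone gives q1 = False.
But (q1) is also a unit clause — contradiction.
Either choice for q4 ends in contradiction.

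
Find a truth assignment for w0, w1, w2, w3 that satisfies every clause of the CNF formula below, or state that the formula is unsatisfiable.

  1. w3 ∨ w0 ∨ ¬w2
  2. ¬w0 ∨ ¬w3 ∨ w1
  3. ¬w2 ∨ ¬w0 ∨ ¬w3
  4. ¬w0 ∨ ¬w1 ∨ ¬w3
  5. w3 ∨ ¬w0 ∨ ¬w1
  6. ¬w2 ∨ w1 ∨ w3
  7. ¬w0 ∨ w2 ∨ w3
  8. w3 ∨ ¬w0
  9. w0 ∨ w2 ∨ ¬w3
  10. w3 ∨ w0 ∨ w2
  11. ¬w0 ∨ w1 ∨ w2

Branch on w3: set w3 = True.
Branch on w0: set w0 = False.
From the singleton clause (w2), w2 = True.
All clauses hold; w1 can take either value.

w0 ↦ False; w1 ↦ True; w2 ↦ True; w3 ↦ True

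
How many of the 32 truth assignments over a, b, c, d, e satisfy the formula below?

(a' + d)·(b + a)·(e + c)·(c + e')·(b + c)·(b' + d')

4

There are 2^5 = 32 truth assignments over (a, b, c, d, e).
Split on e. With e = 1, the clauses containing e are satisfied and e' drops from the rest; 2 of the 2^4 = 16 assignments to the other variables satisfy what remains.
With e = 0, by the same count on the reduced clause set, 2 assignments work.
Total: 2 + 2 = 4.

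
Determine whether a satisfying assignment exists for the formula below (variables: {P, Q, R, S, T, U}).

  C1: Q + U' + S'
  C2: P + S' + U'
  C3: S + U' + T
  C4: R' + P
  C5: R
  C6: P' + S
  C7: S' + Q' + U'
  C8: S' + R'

From the singleton clause (R), R = 1.
From the singleton clause (P), P = 1.
From the singleton clause (S), S = 1.
That conflicts with the unit clause (S').
No assignment satisfies every clause.

No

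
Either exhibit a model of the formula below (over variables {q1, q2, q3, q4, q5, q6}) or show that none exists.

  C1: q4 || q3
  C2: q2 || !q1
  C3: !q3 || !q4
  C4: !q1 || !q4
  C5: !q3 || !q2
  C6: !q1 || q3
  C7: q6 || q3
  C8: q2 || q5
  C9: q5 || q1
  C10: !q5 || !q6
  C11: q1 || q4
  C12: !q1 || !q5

UNSATISFIABLE

Branch on q4: set q4 = true.
(!q3) alone gives q3 = false.
(!q1) alone gives q1 = false.
(q6) alone gives q6 = true.
(q5) alone gives q5 = true.
But (!q5) is also a unit clause — contradiction.
Backtrack on q4: now try q4 = false.
(q3) alone gives q3 = true.
(!q2) alone gives q2 = false.
(!q1) alone gives q1 = false.
But (q1) is also a unit clause — contradiction.
Neither q4 = true nor q4 = false works.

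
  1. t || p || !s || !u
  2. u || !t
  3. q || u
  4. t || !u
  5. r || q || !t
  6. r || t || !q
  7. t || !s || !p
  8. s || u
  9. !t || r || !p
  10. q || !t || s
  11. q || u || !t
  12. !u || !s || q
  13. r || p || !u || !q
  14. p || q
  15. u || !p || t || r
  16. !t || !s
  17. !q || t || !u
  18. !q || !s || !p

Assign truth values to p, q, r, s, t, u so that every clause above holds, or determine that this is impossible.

Try u = true.
(t) alone gives t = true.
(!s) alone gives s = false.
(q) alone gives q = true.
Try r = true.
No clause remains; p is free.

p: false; q: true; r: true; s: false; t: true; u: true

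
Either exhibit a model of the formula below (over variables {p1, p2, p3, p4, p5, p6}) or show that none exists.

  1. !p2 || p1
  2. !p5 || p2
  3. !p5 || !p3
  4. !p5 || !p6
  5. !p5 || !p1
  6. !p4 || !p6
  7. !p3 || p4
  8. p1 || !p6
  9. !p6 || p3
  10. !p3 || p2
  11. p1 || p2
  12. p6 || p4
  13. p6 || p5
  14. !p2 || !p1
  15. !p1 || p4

UNSATISFIABLE

Case p2 = false:
The clause (!p5) is unit, so p5 = false.
The clause (!p3) is unit, so p3 = false.
The clause (!p6) is unit, so p6 = false.
That conflicts with the unit clause (p6).
Undo p2 and try p2 = true.
The clause (p1) is unit, so p1 = true.
That conflicts with the unit clause (!p1).
Neither p2 = true nor p2 = false works.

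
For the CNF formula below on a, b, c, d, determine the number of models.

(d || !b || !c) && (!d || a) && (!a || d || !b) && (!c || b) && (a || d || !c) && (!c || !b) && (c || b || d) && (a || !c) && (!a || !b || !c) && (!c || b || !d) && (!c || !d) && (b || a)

There are 2^4 = 16 truth assignments over (a, b, c, d).
Check each against the 12 clauses (columns in the order a, b, c, d):
  F F F F  ✗ fails (c || b || d)
  F F F T  ✗ fails (!d || a)
  F F T F  ✗ fails (!c || b)
  F F T T  ✗ fails (!d || a)
  F T F F  ✓ satisfies all
  F T F T  ✗ fails (!d || a)
  F T T F  ✗ fails (d || !b || !c)
  F T T T  ✗ fails (!d || a)
  T F F F  ✗ fails (c || b || d)
  T F F T  ✓ satisfies all
  T F T F  ✗ fails (!c || b)
  T F T T  ✗ fails (!c || b)
  T T F F  ✗ fails (!a || d || !b)
  T T F T  ✓ satisfies all
  T T T F  ✗ fails (d || !b || !c)
  T T T T  ✗ fails (!c || !b)
3 of the 16 rows are models.

3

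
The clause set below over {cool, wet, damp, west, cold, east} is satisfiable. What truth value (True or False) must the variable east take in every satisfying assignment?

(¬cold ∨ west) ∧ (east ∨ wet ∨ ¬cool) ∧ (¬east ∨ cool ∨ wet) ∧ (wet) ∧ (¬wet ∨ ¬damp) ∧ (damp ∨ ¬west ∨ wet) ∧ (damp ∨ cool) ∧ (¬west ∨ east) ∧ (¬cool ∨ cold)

Suppose east = False.
(wet) alone gives wet = True.
(¬damp) alone gives damp = False.
(cool) alone gives cool = True.
(¬west) alone gives west = False.
(¬cold) alone gives cold = False.
That conflicts with the unit clause (cold).
So every satisfying assignment has east = True.

True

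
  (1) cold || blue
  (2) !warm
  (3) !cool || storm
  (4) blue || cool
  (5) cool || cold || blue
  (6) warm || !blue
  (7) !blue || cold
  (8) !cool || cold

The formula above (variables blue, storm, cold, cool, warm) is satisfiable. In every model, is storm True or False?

True

Suppose storm = false.
(!warm) alone gives warm = false.
(!cool) alone gives cool = false.
(blue) alone gives blue = true.
That conflicts with the unit clause (!blue).
So every satisfying assignment has storm = True.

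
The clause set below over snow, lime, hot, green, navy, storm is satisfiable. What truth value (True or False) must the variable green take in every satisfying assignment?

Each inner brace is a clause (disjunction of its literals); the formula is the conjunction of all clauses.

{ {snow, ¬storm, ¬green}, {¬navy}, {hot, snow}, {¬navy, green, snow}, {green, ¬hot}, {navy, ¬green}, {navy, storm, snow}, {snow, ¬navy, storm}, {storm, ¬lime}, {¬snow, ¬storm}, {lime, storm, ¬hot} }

Suppose green = True.
Unit clause (¬navy) forces navy = False.
Now (navy) is unsatisfied and unit — conflict.
So every satisfying assignment has green = False.

False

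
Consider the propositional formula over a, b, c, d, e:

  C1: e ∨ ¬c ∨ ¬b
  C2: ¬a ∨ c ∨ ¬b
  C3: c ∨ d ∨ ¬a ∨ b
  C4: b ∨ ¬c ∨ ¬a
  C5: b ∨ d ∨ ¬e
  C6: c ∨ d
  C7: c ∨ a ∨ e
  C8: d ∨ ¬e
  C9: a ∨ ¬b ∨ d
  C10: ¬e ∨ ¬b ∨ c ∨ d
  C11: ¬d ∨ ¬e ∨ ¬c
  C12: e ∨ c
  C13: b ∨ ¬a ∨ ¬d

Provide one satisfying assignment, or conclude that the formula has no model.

Suppose c = True.
Suppose e = False.
From the singleton clause (¬b), b = False.
From the singleton clause (¬a), a = False.
No clause remains; d is free.

a ↦ False; b ↦ False; c ↦ True; d ↦ True; e ↦ False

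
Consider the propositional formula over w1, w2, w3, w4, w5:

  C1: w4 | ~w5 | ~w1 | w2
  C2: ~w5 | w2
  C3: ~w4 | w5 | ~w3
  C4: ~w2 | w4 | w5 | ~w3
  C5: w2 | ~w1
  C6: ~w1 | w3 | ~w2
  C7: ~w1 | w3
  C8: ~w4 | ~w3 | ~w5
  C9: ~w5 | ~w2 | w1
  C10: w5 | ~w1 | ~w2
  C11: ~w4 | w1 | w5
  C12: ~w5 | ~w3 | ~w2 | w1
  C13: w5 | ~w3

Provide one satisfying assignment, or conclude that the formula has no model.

w1 ↦ 0, w2 ↦ 0, w3 ↦ 0, w4 ↦ 0, w5 ↦ 0

Suppose w5 = 0.
From the singleton clause (~w3), w3 = 0.
From the singleton clause (~w1), w1 = 0.
From the singleton clause (~w4), w4 = 0.
No clause remains; w2 is free.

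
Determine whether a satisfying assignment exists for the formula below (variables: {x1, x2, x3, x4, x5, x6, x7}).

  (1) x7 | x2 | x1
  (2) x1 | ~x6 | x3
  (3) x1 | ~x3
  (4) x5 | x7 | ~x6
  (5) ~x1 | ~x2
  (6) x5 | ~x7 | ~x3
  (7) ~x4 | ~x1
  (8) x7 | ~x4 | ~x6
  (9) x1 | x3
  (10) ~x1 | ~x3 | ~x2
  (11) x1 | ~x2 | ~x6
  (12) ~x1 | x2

Try x1 = 1.
Unit clause (~x2) forces x2 = 0.
But (x2) is also a unit clause — contradiction.
Backtrack on x1: now try x1 = 0.
Unit clause (~x3) forces x3 = 0.
But (x3) is also a unit clause — contradiction.
Neither x1 = 1 nor x1 = 0 works.
No assignment satisfies every clause.

No, unsatisfiable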